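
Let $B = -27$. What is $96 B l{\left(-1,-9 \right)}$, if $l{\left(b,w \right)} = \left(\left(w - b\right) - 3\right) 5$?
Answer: $142560$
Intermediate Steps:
$l{\left(b,w \right)} = -15 - 5 b + 5 w$ ($l{\left(b,w \right)} = \left(-3 + w - b\right) 5 = -15 - 5 b + 5 w$)
$96 B l{\left(-1,-9 \right)} = 96 \left(-27\right) \left(-15 - -5 + 5 \left(-9\right)\right) = - 2592 \left(-15 + 5 - 45\right) = \left(-2592\right) \left(-55\right) = 142560$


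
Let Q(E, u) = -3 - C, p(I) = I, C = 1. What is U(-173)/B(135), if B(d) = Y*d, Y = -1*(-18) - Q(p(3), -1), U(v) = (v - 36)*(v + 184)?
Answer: -209/270 ≈ -0.77407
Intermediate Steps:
Q(E, u) = -4 (Q(E, u) = -3 - 1*1 = -3 - 1 = -4)
U(v) = (-36 + v)*(184 + v)
Y = 22 (Y = -1*(-18) - 1*(-4) = 18 + 4 = 22)
B(d) = 22*d
U(-173)/B(135) = (-6624 + (-173)**2 + 148*(-173))/((22*135)) = (-6624 + 29929 - 25604)/2970 = -2299*1/2970 = -209/270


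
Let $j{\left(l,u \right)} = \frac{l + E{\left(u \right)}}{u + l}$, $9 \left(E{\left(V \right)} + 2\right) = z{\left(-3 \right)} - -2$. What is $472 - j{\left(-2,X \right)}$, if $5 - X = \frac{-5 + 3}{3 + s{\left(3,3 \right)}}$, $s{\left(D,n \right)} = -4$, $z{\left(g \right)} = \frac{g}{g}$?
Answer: $\frac{1427}{3} \approx 475.67$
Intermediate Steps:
$z{\left(g \right)} = 1$
$X = 3$ ($X = 5 - \frac{-5 + 3}{3 - 4} = 5 - - \frac{2}{-1} = 5 - \left(-2\right) \left(-1\right) = 5 - 2 = 3$)
$E{\left(V \right)} = - \frac{5}{3}$ ($E{\left(V \right)} = -2 + \frac{1 - -2}{9} = -2 + \frac{1 + 2}{9} = -2 + \frac{1}{9} \cdot 3 = -2 + \frac{1}{3} = - \frac{5}{3}$)
$j{\left(l,u \right)} = \frac{- \frac{5}{3} + l}{l + u}$ ($j{\left(l,u \right)} = \frac{l - \frac{5}{3}}{u + l} = \frac{- \frac{5}{3} + l}{l + u}$)
$472 - j{\left(-2,X \right)} = 472 - \frac{- \frac{5}{3} - 2}{-2 + 3} = 472 - 1^{-1} \left(- \frac{11}{3}\right) = 472 - 1 \left(- \frac{11}{3}\right) = 472 - - \frac{11}{3} = 472 + \frac{11}{3} = \frac{1427}{3}$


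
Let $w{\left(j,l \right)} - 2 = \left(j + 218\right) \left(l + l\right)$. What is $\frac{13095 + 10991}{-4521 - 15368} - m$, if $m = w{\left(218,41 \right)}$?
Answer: $- \frac{711135392}{19889} \approx -35755.0$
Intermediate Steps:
$w{\left(j,l \right)} = 2 + 2 l \left(218 + j\right)$ ($w{\left(j,l \right)} = 2 + \left(j + 218\right) \left(l + l\right) = 2 + \left(218 + j\right) 2 l = 2 + 2 l \left(218 + j\right)$)
$m = 35754$ ($m = 2 + 436 \cdot 41 + 2 \cdot 218 \cdot 41 = 2 + 17876 + 17876 = 35754$)
$\frac{13095 + 10991}{-4521 - 15368} - m = \frac{13095 + 10991}{-4521 - 15368} - 35754 = \frac{24086}{-19889} - 35754 = 24086 \left(- \frac{1}{19889}\right) - 35754 = - \frac{24086}{19889} - 35754 = - \frac{711135392}{19889}$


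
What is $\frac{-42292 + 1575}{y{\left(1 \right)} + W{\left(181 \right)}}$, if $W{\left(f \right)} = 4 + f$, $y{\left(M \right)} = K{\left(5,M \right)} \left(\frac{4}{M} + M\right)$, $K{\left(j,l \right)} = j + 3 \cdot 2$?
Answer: $- \frac{40717}{240} \approx -169.65$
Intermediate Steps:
$K{\left(j,l \right)} = 6 + j$ ($K{\left(j,l \right)} = j + 6 = 6 + j$)
$y{\left(M \right)} = 11 M + \frac{44}{M}$ ($y{\left(M \right)} = \left(6 + 5\right) \left(\frac{4}{M} + M\right) = 11 \left(M + \frac{4}{M}\right) = 11 M + \frac{44}{M}$)
$\frac{-42292 + 1575}{y{\left(1 \right)} + W{\left(181 \right)}} = \frac{-42292 + 1575}{\left(11 \cdot 1 + \frac{44}{1}\right) + \left(4 + 181\right)} = - \frac{40717}{\left(11 + 44 \cdot 1\right) + 185} = - \frac{40717}{\left(11 + 44\right) + 185} = - \frac{40717}{55 + 185} = - \frac{40717}{240}$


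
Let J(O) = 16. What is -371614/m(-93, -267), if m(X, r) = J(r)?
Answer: -185807/8 ≈ -23226.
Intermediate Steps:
m(X, r) = 16
-371614/m(-93, -267) = -371614/16 = -371614*1/16 = -185807/8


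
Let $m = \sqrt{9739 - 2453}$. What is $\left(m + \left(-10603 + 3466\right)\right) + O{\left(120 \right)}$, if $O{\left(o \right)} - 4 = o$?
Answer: $-7013 + \sqrt{7286} \approx -6927.6$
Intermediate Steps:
$O{\left(o \right)} = 4 + o$
$m = \sqrt{7286} \approx 85.358$
$\left(m + \left(-10603 + 3466\right)\right) + O{\left(120 \right)} = \left(\sqrt{7286} + \left(-10603 + 3466\right)\right) + \left(4 + 120\right) = \left(\sqrt{7286} - 7137\right) + 124 = \left(-7137 + \sqrt{7286}\right) + 124 = -7013 + \sqrt{7286}$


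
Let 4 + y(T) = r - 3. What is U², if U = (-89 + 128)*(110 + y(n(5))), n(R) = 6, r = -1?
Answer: 15824484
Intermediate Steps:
y(T) = -8 (y(T) = -4 + (-1 - 3) = -4 - 4 = -8)
U = 3978 (U = (-89 + 128)*(110 - 8) = 39*102 = 3978)
U² = 3978² = 15824484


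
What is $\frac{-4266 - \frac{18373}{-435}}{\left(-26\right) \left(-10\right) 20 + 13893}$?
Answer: $- \frac{1837337}{8305455} \approx -0.22122$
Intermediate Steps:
$\frac{-4266 - \frac{18373}{-435}}{\left(-26\right) \left(-10\right) 20 + 13893} = \frac{-4266 - - \frac{18373}{435}}{260 \cdot 20 + 13893} = \frac{-4266 + \frac{18373}{435}}{5200 + 13893} = - \frac{1837337}{435 \cdot 19093} = \left(- \frac{1837337}{435}\right) \frac{1}{19093} = - \frac{1837337}{8305455}$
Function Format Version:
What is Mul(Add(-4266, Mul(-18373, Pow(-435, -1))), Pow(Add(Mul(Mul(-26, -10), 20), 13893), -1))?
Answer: Rational(-1837337, 8305455) ≈ -0.22122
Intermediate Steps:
Mul(Add(-4266, Mul(-18373, Pow(-435, -1))), Pow(Add(Mul(Mul(-26, -10), 20), 13893), -1)) = Mul(Add(-4266, Mul(-18373, Rational(-1, 435))), Pow(Add(Mul(260, 20), 13893), -1)) = Mul(Add(-4266, Rational(18373, 435)), Pow(Add(5200, 13893), -1)) = Mul(Rational(-1837337, 435), Pow(19093, -1)) = Mul(Rational(-1837337, 435), Rational(1, 19093)) = Rational(-1837337, 8305455)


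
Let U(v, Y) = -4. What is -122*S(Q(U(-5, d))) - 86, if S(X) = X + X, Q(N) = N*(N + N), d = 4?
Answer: -7894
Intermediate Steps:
Q(N) = 2*N**2 (Q(N) = N*(2*N) = 2*N**2)
S(X) = 2*X
-122*S(Q(U(-5, d))) - 86 = -244*2*(-4)**2 - 86 = -244*2*16 - 86 = -244*32 - 86 = -122*64 - 86 = -7808 - 86 = -7894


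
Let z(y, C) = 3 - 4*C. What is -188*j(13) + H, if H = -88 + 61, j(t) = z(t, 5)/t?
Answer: 2845/13 ≈ 218.85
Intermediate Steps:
j(t) = -17/t (j(t) = (3 - 4*5)/t = (3 - 20)/t = -17/t)
H = -27
-188*j(13) + H = -(-3196)/13 - 27 = -188*(-17/13) - 27 = 3196/13 - 27 = 2845/13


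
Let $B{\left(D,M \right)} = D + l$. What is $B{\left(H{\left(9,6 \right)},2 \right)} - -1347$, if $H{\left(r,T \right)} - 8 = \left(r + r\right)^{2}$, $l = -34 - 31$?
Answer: $1614$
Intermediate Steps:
$l = -65$ ($l = -34 - 31 = -65$)
$H{\left(r,T \right)} = 8 + 4 r^{2}$ ($H{\left(r,T \right)} = 8 + \left(r + r\right)^{2} = 8 + \left(2 r\right)^{2} = 8 + 4 r^{2}$)
$B{\left(D,M \right)} = -65 + D$ ($B{\left(D,M \right)} = D - 65 = -65 + D$)
$B{\left(H{\left(9,6 \right)},2 \right)} - -1347 = \left(-65 + \left(8 + 4 \cdot 9^{2}\right)\right) - -1347 = \left(-65 + \left(8 + 4 \cdot 81\right)\right) + 1347 = \left(-65 + \left(8 + 324\right)\right) + 1347 = \left(-65 + 332\right) + 1347 = 267 + 1347 = 1614$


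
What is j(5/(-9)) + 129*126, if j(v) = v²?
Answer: 1316599/81 ≈ 16254.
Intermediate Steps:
j(5/(-9)) + 129*126 = (5/(-9))² + 129*126 = (5*(-⅑))² + 16254 = (-5/9)² + 16254 = 25/81 + 16254 = 1316599/81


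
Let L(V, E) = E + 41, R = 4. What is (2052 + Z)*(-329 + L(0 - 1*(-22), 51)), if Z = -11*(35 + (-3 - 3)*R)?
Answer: -457647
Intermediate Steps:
L(V, E) = 41 + E
Z = -121 (Z = -11*(35 + (-3 - 3)*4) = -11*(35 - 6*4) = -11*(35 - 24) = -11*11 = -121)
(2052 + Z)*(-329 + L(0 - 1*(-22), 51)) = (2052 - 121)*(-329 + (41 + 51)) = 1931*(-329 + 92) = 1931*(-237) = -457647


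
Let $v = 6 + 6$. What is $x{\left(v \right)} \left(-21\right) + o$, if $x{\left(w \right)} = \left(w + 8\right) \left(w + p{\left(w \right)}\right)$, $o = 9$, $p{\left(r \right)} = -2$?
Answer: $-4191$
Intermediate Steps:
$v = 12$
$x{\left(w \right)} = \left(-2 + w\right) \left(8 + w\right)$ ($x{\left(w \right)} = \left(w + 8\right) \left(w - 2\right) = \left(8 + w\right) \left(-2 + w\right) = \left(-2 + w\right) \left(8 + w\right)$)
$x{\left(v \right)} \left(-21\right) + o = \left(-16 + 12^{2} + 6 \cdot 12\right) \left(-21\right) + 9 = \left(-16 + 144 + 72\right) \left(-21\right) + 9 = 200 \left(-21\right) + 9 = -4200 + 9 = -4191$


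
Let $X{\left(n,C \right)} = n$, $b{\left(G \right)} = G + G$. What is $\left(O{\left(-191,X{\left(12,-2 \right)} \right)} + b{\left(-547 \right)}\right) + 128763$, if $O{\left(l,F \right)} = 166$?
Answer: $127835$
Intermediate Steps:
$b{\left(G \right)} = 2 G$
$\left(O{\left(-191,X{\left(12,-2 \right)} \right)} + b{\left(-547 \right)}\right) + 128763 = \left(166 + 2 \left(-547\right)\right) + 128763 = \left(166 - 1094\right) + 128763 = -928 + 128763 = 127835$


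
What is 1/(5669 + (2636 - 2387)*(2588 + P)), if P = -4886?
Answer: -1/566533 ≈ -1.7651e-6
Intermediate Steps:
1/(5669 + (2636 - 2387)*(2588 + P)) = 1/(5669 + (2636 - 2387)*(2588 - 4886)) = 1/(5669 + 249*(-2298)) = 1/(5669 - 572202) = 1/(-566533) = -1/566533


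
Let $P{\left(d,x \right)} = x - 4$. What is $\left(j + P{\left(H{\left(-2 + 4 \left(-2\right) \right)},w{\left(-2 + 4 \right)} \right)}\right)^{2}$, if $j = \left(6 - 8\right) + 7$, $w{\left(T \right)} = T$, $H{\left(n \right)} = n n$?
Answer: $9$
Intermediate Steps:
$H{\left(n \right)} = n^{2}$
$P{\left(d,x \right)} = -4 + x$
$j = 5$ ($j = \left(6 - 8\right) + 7 = -2 + 7 = 5$)
$\left(j + P{\left(H{\left(-2 + 4 \left(-2\right) \right)},w{\left(-2 + 4 \right)} \right)}\right)^{2} = \left(5 + \left(-4 + \left(-2 + 4\right)\right)\right)^{2} = \left(5 + \left(-4 + 2\right)\right)^{2} = \left(5 - 2\right)^{2} = 3^{2} = 9$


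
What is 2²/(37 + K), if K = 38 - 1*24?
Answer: 4/51 ≈ 0.078431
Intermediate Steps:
K = 14 (K = 38 - 24 = 14)
2²/(37 + K) = 2²/(37 + 14) = 4/51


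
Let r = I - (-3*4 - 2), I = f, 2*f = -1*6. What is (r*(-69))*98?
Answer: -74382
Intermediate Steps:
f = -3 (f = (-1*6)/2 = (½)*(-6) = -3)
I = -3
r = 11 (r = -3 - (-3*4 - 2) = -3 - (-12 - 2) = -3 - 1*(-14) = -3 + 14 = 11)
(r*(-69))*98 = (11*(-69))*98 = -759*98 = -74382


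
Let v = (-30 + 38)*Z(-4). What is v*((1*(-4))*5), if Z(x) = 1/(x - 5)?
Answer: 160/9 ≈ 17.778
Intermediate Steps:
Z(x) = 1/(-5 + x)
v = -8/9 (v = (-30 + 38)/(-5 - 4) = 8/(-9) = 8*(-⅑) = -8/9 ≈ -0.88889)
v*((1*(-4))*5) = -8*1*(-4)*5/9 = -(-32)*5/9 = -8/9*(-20) = 160/9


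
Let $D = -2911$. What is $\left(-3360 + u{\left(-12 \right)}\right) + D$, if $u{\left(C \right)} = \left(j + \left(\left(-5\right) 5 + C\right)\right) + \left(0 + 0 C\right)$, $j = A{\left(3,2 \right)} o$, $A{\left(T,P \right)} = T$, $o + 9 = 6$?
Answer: $-6317$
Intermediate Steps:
$o = -3$ ($o = -9 + 6 = -3$)
$j = -9$ ($j = 3 \left(-3\right) = -9$)
$u{\left(C \right)} = -34 + C$ ($u{\left(C \right)} = \left(-9 + \left(\left(-5\right) 5 + C\right)\right) + \left(0 + 0 C\right) = \left(-9 + \left(-25 + C\right)\right) + \left(0 + 0\right) = \left(-34 + C\right) + 0 = -34 + C$)
$\left(-3360 + u{\left(-12 \right)}\right) + D = \left(-3360 - 46\right) - 2911 = -3406 - 2911 = -6317$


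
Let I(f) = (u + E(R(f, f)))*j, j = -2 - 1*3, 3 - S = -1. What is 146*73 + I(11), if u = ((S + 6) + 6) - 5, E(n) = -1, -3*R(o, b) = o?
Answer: 10608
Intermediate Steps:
S = 4 (S = 3 - 1*(-1) = 3 + 1 = 4)
R(o, b) = -o/3
j = -5 (j = -2 - 3 = -5)
u = 11 (u = ((4 + 6) + 6) - 5 = (10 + 6) - 5 = 16 - 5 = 11)
I(f) = -50 (I(f) = (11 - 1)*(-5) = 10*(-5) = -50)
146*73 + I(11) = 146*73 - 50 = 10658 - 50 = 10608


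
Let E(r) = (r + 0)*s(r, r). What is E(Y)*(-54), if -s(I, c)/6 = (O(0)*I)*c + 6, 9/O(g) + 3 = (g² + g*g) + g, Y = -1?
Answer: -972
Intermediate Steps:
O(g) = 9/(-3 + g + 2*g²) (O(g) = 9/(-3 + ((g² + g*g) + g)) = 9/(-3 + ((g² + g²) + g)) = 9/(-3 + (2*g² + g)) = 9/(-3 + (g + 2*g²)) = 9/(-3 + g + 2*g²))
s(I, c) = -36 + 18*I*c (s(I, c) = -6*(((9/(-3 + 0 + 2*0²))*I)*c + 6) = -6*(((9/(-3 + 0 + 2*0))*I)*c + 6) = -6*(((9/(-3 + 0 + 0))*I)*c + 6) = -6*(((9/(-3))*I)*c + 6) = -6*(((9*(-⅓))*I)*c + 6) = -6*((-3*I)*c + 6) = -6*(-3*I*c + 6) = -6*(6 - 3*I*c) = -36 + 18*I*c)
E(r) = r*(-36 + 18*r²) (E(r) = (r + 0)*(-36 + 18*r*r) = r*(-36 + 18*r²))
E(Y)*(-54) = (18*(-1)*(-2 + (-1)²))*(-54) = (18*(-1)*(-2 + 1))*(-54) = (18*(-1)*(-1))*(-54) = 18*(-54) = -972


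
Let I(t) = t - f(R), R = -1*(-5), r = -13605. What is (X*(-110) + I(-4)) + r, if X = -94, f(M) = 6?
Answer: -3275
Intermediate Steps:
R = 5
I(t) = -6 + t (I(t) = t - 1*6 = t - 6 = -6 + t)
(X*(-110) + I(-4)) + r = (-94*(-110) + (-6 - 4)) - 13605 = (10340 - 10) - 13605 = 10330 - 13605 = -3275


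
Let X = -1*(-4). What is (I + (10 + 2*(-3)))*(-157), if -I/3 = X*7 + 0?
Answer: 12560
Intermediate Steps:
X = 4
I = -84 (I = -3*(4*7 + 0) = -3*(28 + 0) = -3*28 = -84)
(I + (10 + 2*(-3)))*(-157) = (-84 + (10 + 2*(-3)))*(-157) = (-84 + (10 - 6))*(-157) = (-84 + 4)*(-157) = -80*(-157) = 12560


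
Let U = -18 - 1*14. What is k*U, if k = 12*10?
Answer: -3840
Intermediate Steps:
k = 120
U = -32 (U = -18 - 14 = -32)
k*U = 120*(-32) = -3840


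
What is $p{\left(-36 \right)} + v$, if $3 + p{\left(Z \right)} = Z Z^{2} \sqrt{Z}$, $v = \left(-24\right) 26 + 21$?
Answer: $-606 - 279936 i \approx -606.0 - 2.7994 \cdot 10^{5} i$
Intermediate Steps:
$v = -603$ ($v = -624 + 21 = -603$)
$p{\left(Z \right)} = -3 + Z^{\frac{7}{2}}$ ($p{\left(Z \right)} = -3 + Z Z^{2} \sqrt{Z} = -3 + Z^{3} \sqrt{Z} = -3 + Z^{\frac{7}{2}}$)
$p{\left(-36 \right)} + v = \left(-3 + \left(-36\right)^{\frac{7}{2}}\right) - 603 = \left(-3 - 279936 i\right) - 603 = -606 - 279936 i$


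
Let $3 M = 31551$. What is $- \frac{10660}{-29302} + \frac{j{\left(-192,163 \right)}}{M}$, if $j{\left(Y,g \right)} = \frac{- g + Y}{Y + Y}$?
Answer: $\frac{1656196565}{4551421056} \approx 0.36389$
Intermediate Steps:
$M = 10517$ ($M = \frac{1}{3} \cdot 31551 = 10517$)
$j{\left(Y,g \right)} = \frac{Y - g}{2 Y}$
$- \frac{10660}{-29302} + \frac{j{\left(-192,163 \right)}}{M} = - \frac{10660}{-29302} + \frac{\frac{1}{2} \frac{1}{-192} \left(-192 - 163\right)}{10517} = \left(-10660\right) \left(- \frac{1}{29302}\right) + \frac{1}{2} \left(- \frac{1}{192}\right) \left(-192 - 163\right) \frac{1}{10517} = \frac{410}{1127} + \frac{1}{2} \left(- \frac{1}{192}\right) \left(-355\right) \frac{1}{10517} = \frac{410}{1127} + \frac{355}{384} \cdot \frac{1}{10517} = \frac{410}{1127} + \frac{355}{4038528} = \frac{1656196565}{4551421056}$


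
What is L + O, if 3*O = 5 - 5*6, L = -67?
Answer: -226/3 ≈ -75.333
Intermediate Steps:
O = -25/3 (O = (5 - 5*6)/3 = (5 - 30)/3 = (⅓)*(-25) = -25/3 ≈ -8.3333)
L + O = -67 - 25/3 = -226/3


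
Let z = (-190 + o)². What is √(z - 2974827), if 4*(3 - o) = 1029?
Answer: I*√44439503/4 ≈ 1666.6*I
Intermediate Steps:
o = -1017/4 (o = 3 - ¼*1029 = 3 - 1029/4 = -1017/4 ≈ -254.25)
z = 3157729/16 (z = (-190 - 1017/4)² = (-1777/4)² = 3157729/16 ≈ 1.9736e+5)
√(z - 2974827) = √(3157729/16 - 2974827) = √(-44439503/16) = I*√44439503/4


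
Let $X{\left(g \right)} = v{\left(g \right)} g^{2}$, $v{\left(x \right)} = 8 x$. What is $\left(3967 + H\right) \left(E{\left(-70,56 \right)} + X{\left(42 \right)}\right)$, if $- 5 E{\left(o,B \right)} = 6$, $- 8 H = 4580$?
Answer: $\frac{10059648273}{5} \approx 2.0119 \cdot 10^{9}$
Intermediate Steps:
$H = - \frac{1145}{2}$ ($H = \left(- \frac{1}{8}\right) 4580 = - \frac{1145}{2} \approx -572.5$)
$E{\left(o,B \right)} = - \frac{6}{5}$ ($E{\left(o,B \right)} = \left(- \frac{1}{5}\right) 6 = - \frac{6}{5}$)
$X{\left(g \right)} = 8 g^{3}$ ($X{\left(g \right)} = 8 g g^{2} = 8 g^{3}$)
$\left(3967 + H\right) \left(E{\left(-70,56 \right)} + X{\left(42 \right)}\right) = \left(3967 - \frac{1145}{2}\right) \left(- \frac{6}{5} + 8 \cdot 42^{3}\right) = \frac{6789 \left(- \frac{6}{5} + 8 \cdot 74088\right)}{2} = \frac{6789 \left(- \frac{6}{5} + 592704\right)}{2} = \frac{6789}{2} \cdot \frac{2963514}{5} = \frac{10059648273}{5}$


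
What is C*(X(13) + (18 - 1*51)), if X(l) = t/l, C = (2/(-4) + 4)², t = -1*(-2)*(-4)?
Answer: -21413/52 ≈ -411.79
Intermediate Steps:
t = -8 (t = 2*(-4) = -8)
C = 49/4 (C = (2*(-¼) + 4)² = (-½ + 4)² = (7/2)² = 49/4 ≈ 12.250)
X(l) = -8/l
C*(X(13) + (18 - 1*51)) = 49*(-8/13 + (18 - 1*51))/4 = 49*(-8*1/13 + (18 - 51))/4 = 49*(-8/13 - 33)/4 = (49/4)*(-437/13) = -21413/52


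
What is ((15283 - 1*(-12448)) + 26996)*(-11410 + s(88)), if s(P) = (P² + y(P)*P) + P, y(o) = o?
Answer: 227992682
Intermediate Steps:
s(P) = P + 2*P² (s(P) = (P² + P*P) + P = (P² + P²) + P = 2*P² + P = P + 2*P²)
((15283 - 1*(-12448)) + 26996)*(-11410 + s(88)) = ((15283 - 1*(-12448)) + 26996)*(-11410 + 88*(1 + 2*88)) = ((15283 + 12448) + 26996)*(-11410 + 88*(1 + 176)) = (27731 + 26996)*(-11410 + 88*177) = 54727*(-11410 + 15576) = 54727*4166 = 227992682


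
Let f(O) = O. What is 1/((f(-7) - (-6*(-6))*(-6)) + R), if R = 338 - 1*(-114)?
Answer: 1/661 ≈ 0.0015129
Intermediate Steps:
R = 452 (R = 338 + 114 = 452)
1/((f(-7) - (-6*(-6))*(-6)) + R) = 1/((-7 - (-6*(-6))*(-6)) + 452) = 1/((-7 - 36*(-6)) + 452) = 1/((-7 - 1*(-216)) + 452) = 1/((-7 + 216) + 452) = 1/(209 + 452) = 1/661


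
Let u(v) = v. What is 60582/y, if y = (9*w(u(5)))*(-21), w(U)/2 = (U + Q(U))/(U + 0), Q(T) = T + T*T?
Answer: -10097/441 ≈ -22.896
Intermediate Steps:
Q(T) = T + T²
w(U) = 2*(U + U*(1 + U))/U (w(U) = 2*((U + U*(1 + U))/(U + 0)) = 2*((U + U*(1 + U))/U) = 2*(U + U*(1 + U))/U)
y = -2646 (y = (9*(4 + 2*5))*(-21) = (9*(4 + 10))*(-21) = (9*14)*(-21) = 126*(-21) = -2646)
60582/y = 60582/(-2646) = 60582*(-1/2646) = -10097/441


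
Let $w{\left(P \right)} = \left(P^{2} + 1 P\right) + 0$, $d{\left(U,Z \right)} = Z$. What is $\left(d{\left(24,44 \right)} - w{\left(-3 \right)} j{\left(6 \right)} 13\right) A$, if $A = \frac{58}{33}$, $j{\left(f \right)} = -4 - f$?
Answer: $\frac{47792}{33} \approx 1448.2$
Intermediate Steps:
$w{\left(P \right)} = P + P^{2}$ ($w{\left(P \right)} = \left(P^{2} + P\right) + 0 = \left(P + P^{2}\right) + 0 = P + P^{2}$)
$A = \frac{58}{33}$ ($A = 58 \cdot \frac{1}{33} = \frac{58}{33} \approx 1.7576$)
$\left(d{\left(24,44 \right)} - w{\left(-3 \right)} j{\left(6 \right)} 13\right) A = \left(44 - - 3 \left(1 - 3\right) \left(-4 - 6\right) 13\right) \frac{58}{33} = \left(44 - \left(-3\right) \left(-2\right) \left(-4 - 6\right) 13\right) \frac{58}{33} = \left(44 - 6 \left(-10\right) 13\right) \frac{58}{33} = \left(44 - \left(-60\right) 13\right) \frac{58}{33} = \left(44 - -780\right) \frac{58}{33} = \left(44 + 780\right) \frac{58}{33} = 824 \cdot \frac{58}{33} = \frac{47792}{33}$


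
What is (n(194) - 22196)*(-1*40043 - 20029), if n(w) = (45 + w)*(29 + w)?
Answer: -1868299272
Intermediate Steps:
n(w) = (29 + w)*(45 + w)
(n(194) - 22196)*(-1*40043 - 20029) = ((1305 + 194² + 74*194) - 22196)*(-1*40043 - 20029) = ((1305 + 37636 + 14356) - 22196)*(-40043 - 20029) = (53297 - 22196)*(-60072) = 31101*(-60072) = -1868299272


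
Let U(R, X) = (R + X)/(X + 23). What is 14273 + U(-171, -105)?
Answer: 585331/41 ≈ 14276.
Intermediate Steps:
U(R, X) = (R + X)/(23 + X)
14273 + U(-171, -105) = 14273 + (-171 - 105)/(23 - 105) = 14273 - 276/(-82) = 14273 - 1/82*(-276) = 14273 + 138/41 = 585331/41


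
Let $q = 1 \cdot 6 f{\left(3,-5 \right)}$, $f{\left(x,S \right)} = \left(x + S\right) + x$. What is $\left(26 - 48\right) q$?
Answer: $-132$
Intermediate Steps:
$f{\left(x,S \right)} = S + 2 x$ ($f{\left(x,S \right)} = \left(S + x\right) + x = S + 2 x$)
$q = 6$ ($q = 1 \cdot 6 \left(-5 + 2 \cdot 3\right) = 6 \left(-5 + 6\right) = 6 \cdot 1 = 6$)
$\left(26 - 48\right) q = \left(26 - 48\right) 6 = \left(-22\right) 6 = -132$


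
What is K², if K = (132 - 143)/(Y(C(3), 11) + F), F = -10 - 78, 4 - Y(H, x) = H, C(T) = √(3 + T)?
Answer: 121/(84 + √6)² ≈ 0.016190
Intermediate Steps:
Y(H, x) = 4 - H
F = -88
K = -11/(-84 - √6) (K = (132 - 143)/((4 - √(3 + 3)) - 88) = -11/((4 - √6) - 88) = -11/(-84 - √6) ≈ 0.12724)
K² = (154/1175 - 11*√6/7050)²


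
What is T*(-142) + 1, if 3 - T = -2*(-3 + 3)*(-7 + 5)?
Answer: -425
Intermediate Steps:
T = 3 (T = 3 - (-2)*(-3 + 3)*(-7 + 5) = 3 - (-2)*0*(-2) = 3 - (-2)*0 = 3 - 1*0 = 3 + 0 = 3)
T*(-142) + 1 = 3*(-142) + 1 = -426 + 1 = -425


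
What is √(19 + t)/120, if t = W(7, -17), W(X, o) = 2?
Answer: √21/120 ≈ 0.038188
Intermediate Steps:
t = 2
√(19 + t)/120 = √(19 + 2)/120 = √21*(1/120) = √21/120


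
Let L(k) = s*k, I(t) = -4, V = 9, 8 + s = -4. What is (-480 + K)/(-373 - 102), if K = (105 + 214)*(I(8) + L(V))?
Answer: 36208/475 ≈ 76.227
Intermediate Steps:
s = -12 (s = -8 - 4 = -12)
L(k) = -12*k
K = -35728 (K = (105 + 214)*(-4 - 12*9) = 319*(-4 - 108) = 319*(-112) = -35728)
(-480 + K)/(-373 - 102) = (-480 - 35728)/(-373 - 102) = -36208/(-475) = -36208*(-1/475) = 36208/475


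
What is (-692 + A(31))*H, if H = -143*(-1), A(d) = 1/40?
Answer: -3958097/40 ≈ -98952.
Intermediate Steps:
A(d) = 1/40
H = 143
(-692 + A(31))*H = (-692 + 1/40)*143 = -27679/40*143 = -3958097/40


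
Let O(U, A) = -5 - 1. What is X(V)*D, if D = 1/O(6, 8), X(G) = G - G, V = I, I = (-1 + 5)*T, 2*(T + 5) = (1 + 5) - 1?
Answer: 0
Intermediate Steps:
T = -5/2 (T = -5 + ((1 + 5) - 1)/2 = -5 + (6 - 1)/2 = -5 + (½)*5 = -5 + 5/2 = -5/2 ≈ -2.5000)
O(U, A) = -6
I = -10 (I = (-1 + 5)*(-5/2) = 4*(-5/2) = -10)
V = -10
X(G) = 0
D = -⅙ (D = 1/(-6) = -⅙ ≈ -0.16667)
X(V)*D = 0*(-⅙) = 0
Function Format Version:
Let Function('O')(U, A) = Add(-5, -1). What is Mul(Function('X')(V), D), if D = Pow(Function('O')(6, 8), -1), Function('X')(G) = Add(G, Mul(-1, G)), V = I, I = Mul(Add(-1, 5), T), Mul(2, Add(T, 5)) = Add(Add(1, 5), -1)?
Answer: 0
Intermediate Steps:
T = Rational(-5, 2) (T = Add(-5, Mul(Rational(1, 2), Add(Add(1, 5), -1))) = Add(-5, Mul(Rational(1, 2), Add(6, -1))) = Add(-5, Mul(Rational(1, 2), 5)) = Add(-5, Rational(5, 2)) = Rational(-5, 2) ≈ -2.5000)
Function('O')(U, A) = -6
I = -10 (I = Mul(Add(-1, 5), Rational(-5, 2)) = Mul(4, Rational(-5, 2)) = -10)
V = -10
Function('X')(G) = 0
D = Rational(-1, 6) (D = Pow(-6, -1) = Rational(-1, 6) ≈ -0.16667)
Mul(Function('X')(V), D) = Mul(0, Rational(-1, 6)) = 0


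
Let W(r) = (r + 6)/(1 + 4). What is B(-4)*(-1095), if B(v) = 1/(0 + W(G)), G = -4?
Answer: -5475/2 ≈ -2737.5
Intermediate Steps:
W(r) = 6/5 + r/5 (W(r) = (6 + r)/5 = (6 + r)*(⅕) = 6/5 + r/5)
B(v) = 5/2 (B(v) = 1/(0 + (6/5 + (⅕)*(-4))) = 1/(0 + (6/5 - ⅘)) = 1/(0 + ⅖) = 1/(⅖) = 5/2)
B(-4)*(-1095) = (5/2)*(-1095) = -5475/2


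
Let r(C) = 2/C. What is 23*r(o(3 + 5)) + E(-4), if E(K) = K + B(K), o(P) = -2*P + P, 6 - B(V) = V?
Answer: ¼ ≈ 0.25000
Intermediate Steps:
B(V) = 6 - V
o(P) = -P
E(K) = 6 (E(K) = K + (6 - K) = 6)
23*r(o(3 + 5)) + E(-4) = 23*(2/((-(3 + 5)))) + 6 = 23*(2/((-1*8))) + 6 = 23*(2/(-8)) + 6 = 23*(2*(-⅛)) + 6 = 23*(-¼) + 6 = -23/4 + 6 = ¼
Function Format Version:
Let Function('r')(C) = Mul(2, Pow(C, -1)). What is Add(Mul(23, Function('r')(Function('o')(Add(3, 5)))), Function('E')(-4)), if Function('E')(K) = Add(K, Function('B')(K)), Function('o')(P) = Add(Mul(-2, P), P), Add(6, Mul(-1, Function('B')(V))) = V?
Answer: Rational(1, 4) ≈ 0.25000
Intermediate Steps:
Function('B')(V) = Add(6, Mul(-1, V))
Function('o')(P) = Mul(-1, P)
Function('E')(K) = 6 (Function('E')(K) = Add(K, Add(6, Mul(-1, K))) = 6)
Add(Mul(23, Function('r')(Function('o')(Add(3, 5)))), Function('E')(-4)) = Add(Mul(23, Mul(2, Pow(Mul(-1, Add(3, 5)), -1))), 6) = Add(Mul(23, Mul(2, Pow(Mul(-1, 8), -1))), 6) = Add(Mul(23, Mul(2, Pow(-8, -1))), 6) = Add(Mul(23, Mul(2, Rational(-1, 8))), 6) = Add(Mul(23, Rational(-1, 4)), 6) = Add(Rational(-23, 4), 6) = Rational(1, 4)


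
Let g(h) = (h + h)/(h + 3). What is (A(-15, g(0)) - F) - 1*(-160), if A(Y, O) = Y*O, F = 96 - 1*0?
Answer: 64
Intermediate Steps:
g(h) = 2*h/(3 + h) (g(h) = (2*h)/(3 + h) = 2*h/(3 + h))
F = 96 (F = 96 + 0 = 96)
A(Y, O) = O*Y
(A(-15, g(0)) - F) - 1*(-160) = ((2*0/(3 + 0))*(-15) - 1*96) - 1*(-160) = ((2*0/3)*(-15) - 96) + 160 = ((2*0*(⅓))*(-15) - 96) + 160 = (0*(-15) - 96) + 160 = (0 - 96) + 160 = -96 + 160 = 64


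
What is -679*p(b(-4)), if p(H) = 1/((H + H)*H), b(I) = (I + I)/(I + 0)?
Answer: -679/8 ≈ -84.875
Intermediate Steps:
b(I) = 2 (b(I) = (2*I)/I = 2)
p(H) = 1/(2*H²) (p(H) = 1/(((2*H))*H) = (1/(2*H))/H = 1/(2*H²))
-679*p(b(-4)) = -679/(2*2²) = -679/(2*4) = -679*⅛ = -679/8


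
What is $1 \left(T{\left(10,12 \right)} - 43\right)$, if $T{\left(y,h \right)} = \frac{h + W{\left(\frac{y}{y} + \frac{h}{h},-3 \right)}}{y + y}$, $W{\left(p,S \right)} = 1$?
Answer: $- \frac{847}{20} \approx -42.35$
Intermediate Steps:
$T{\left(y,h \right)} = \frac{1 + h}{2 y}$ ($T{\left(y,h \right)} = \frac{h + 1}{y + y} = \frac{1 + h}{2 y}$)
$1 \left(T{\left(10,12 \right)} - 43\right) = 1 \left(\frac{1 + 12}{2 \cdot 10} - 43\right) = 1 \left(\frac{1}{2} \cdot \frac{1}{10} \cdot 13 - 43\right) = 1 \left(\frac{13}{20} - 43\right) = 1 \left(- \frac{847}{20}\right) = - \frac{847}{20}$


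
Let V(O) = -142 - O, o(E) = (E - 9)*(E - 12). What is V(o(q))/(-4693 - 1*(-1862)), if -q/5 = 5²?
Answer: 18500/2831 ≈ 6.5348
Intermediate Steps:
q = -125 (q = -5*5² = -5*25 = -125)
o(E) = (-12 + E)*(-9 + E) (o(E) = (-9 + E)*(-12 + E) = (-12 + E)*(-9 + E))
V(o(q))/(-4693 - 1*(-1862)) = (-142 - (108 + (-125)² - 21*(-125)))/(-4693 - 1*(-1862)) = (-142 - (108 + 15625 + 2625))/(-4693 + 1862) = (-142 - 1*18358)/(-2831) = (-142 - 18358)*(-1/2831) = -18500*(-1/2831) = 18500/2831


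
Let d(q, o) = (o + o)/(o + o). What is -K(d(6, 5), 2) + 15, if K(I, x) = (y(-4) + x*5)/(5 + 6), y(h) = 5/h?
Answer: 625/44 ≈ 14.205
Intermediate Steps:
d(q, o) = 1 (d(q, o) = (2*o)/((2*o)) = (2*o)*(1/(2*o)) = 1)
K(I, x) = -5/44 + 5*x/11 (K(I, x) = (5/(-4) + x*5)/(5 + 6) = (5*(-¼) + 5*x)/11 = (-5/4 + 5*x)*(1/11) = -5/44 + 5*x/11)
-K(d(6, 5), 2) + 15 = -(-5/44 + (5/11)*2) + 15 = -(-5/44 + 10/11) + 15 = -1*35/44 + 15 = -35/44 + 15 = 625/44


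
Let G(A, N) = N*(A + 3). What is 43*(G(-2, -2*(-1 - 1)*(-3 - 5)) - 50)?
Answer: -3526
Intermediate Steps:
G(A, N) = N*(3 + A)
43*(G(-2, -2*(-1 - 1)*(-3 - 5)) - 50) = 43*((-2*(-1 - 1)*(-3 - 5))*(3 - 2) - 50) = 43*(-(-4)*(-8)*1 - 50) = 43*(-2*16*1 - 50) = 43*(-32*1 - 50) = 43*(-32 - 50) = 43*(-82) = -3526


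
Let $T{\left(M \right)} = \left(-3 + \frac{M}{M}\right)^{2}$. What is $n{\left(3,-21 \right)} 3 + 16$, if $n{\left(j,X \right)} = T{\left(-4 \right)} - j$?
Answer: $19$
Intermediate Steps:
$T{\left(M \right)} = 4$ ($T{\left(M \right)} = \left(-3 + 1\right)^{2} = \left(-2\right)^{2} = 4$)
$n{\left(j,X \right)} = 4 - j$
$n{\left(3,-21 \right)} 3 + 16 = \left(4 - 3\right) 3 + 16 = 1 \cdot 3 + 16 = 3 + 16 = 19$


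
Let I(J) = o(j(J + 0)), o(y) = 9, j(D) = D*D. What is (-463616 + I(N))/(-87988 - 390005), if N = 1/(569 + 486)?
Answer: 463607/477993 ≈ 0.96990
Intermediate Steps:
j(D) = D²
N = 1/1055 ≈ 0.00094787
I(J) = 9
(-463616 + I(N))/(-87988 - 390005) = (-463616 + 9)/(-87988 - 390005) = -463607/(-477993) = -463607*(-1/477993) = 463607/477993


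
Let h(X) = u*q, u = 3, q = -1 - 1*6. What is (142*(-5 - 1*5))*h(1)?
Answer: 29820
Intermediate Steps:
q = -7 (q = -1 - 6 = -7)
h(X) = -21 (h(X) = 3*(-7) = -21)
(142*(-5 - 1*5))*h(1) = (142*(-5 - 1*5))*(-21) = (142*(-5 - 5))*(-21) = (142*(-10))*(-21) = -1420*(-21) = 29820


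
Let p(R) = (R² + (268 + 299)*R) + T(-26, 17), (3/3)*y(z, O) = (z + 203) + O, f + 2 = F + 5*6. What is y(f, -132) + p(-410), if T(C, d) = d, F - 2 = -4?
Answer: -64256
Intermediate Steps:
F = -2 (F = 2 - 4 = -2)
f = 26 (f = -2 + (-2 + 5*6) = -2 + (-2 + 30) = -2 + 28 = 26)
y(z, O) = 203 + O + z (y(z, O) = (z + 203) + O = (203 + z) + O = 203 + O + z)
p(R) = 17 + R² + 567*R (p(R) = (R² + (268 + 299)*R) + 17 = (R² + 567*R) + 17 = 17 + R² + 567*R)
y(f, -132) + p(-410) = (203 - 132 + 26) + (17 + (-410)² + 567*(-410)) = 97 + (17 + 168100 - 232470) = 97 - 64353 = -64256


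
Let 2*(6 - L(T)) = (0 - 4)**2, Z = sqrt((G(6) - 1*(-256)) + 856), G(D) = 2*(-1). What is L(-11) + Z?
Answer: -2 + sqrt(1110) ≈ 31.317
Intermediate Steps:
G(D) = -2
Z = sqrt(1110) (Z = sqrt((-2 - 1*(-256)) + 856) = sqrt((-2 + 256) + 856) = sqrt(254 + 856) = sqrt(1110) ≈ 33.317)
L(T) = -2 (L(T) = 6 - (0 - 4)**2/2 = 6 - 1/2*(-4)**2 = 6 - 1/2*16 = 6 - 8 = -2)
L(-11) + Z = -2 + sqrt(1110)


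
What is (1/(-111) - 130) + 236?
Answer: 11765/111 ≈ 105.99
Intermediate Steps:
(1/(-111) - 130) + 236 = (-1/111 - 130) + 236 = -14431/111 + 236 = 11765/111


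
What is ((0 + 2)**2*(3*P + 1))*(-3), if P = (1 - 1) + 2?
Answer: -84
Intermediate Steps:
P = 2 (P = 0 + 2 = 2)
((0 + 2)**2*(3*P + 1))*(-3) = ((0 + 2)**2*(3*2 + 1))*(-3) = (2**2*(6 + 1))*(-3) = (4*7)*(-3) = 28*(-3) = -84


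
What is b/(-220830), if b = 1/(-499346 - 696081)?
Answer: 1/263986144410 ≈ 3.7881e-12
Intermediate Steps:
b = -1/1195427 (b = 1/(-1195427) = -1/1195427 ≈ -8.3652e-7)
b/(-220830) = -1/1195427/(-220830) = -1/1195427*(-1/220830) = 1/263986144410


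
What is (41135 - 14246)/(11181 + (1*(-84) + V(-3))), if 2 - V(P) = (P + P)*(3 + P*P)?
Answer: 26889/11171 ≈ 2.4070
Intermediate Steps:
V(P) = 2 - 2*P*(3 + P**2) (V(P) = 2 - (P + P)*(3 + P*P) = 2 - 2*P*(3 + P**2))
(41135 - 14246)/(11181 + (1*(-84) + V(-3))) = (41135 - 14246)/(11181 + (1*(-84) + (2 - 6*(-3) - 2*(-3)**3))) = 26889/(11181 + (-84 + (2 + 18 - 2*(-27)))) = 26889/(11181 + (-84 + (2 + 18 + 54))) = 26889/(11181 + (-84 + 74)) = 26889/(11181 - 10) = 26889/11171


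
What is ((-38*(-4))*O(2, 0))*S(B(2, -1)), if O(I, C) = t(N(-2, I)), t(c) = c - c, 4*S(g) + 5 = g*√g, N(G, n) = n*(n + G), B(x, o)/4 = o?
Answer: 0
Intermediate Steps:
B(x, o) = 4*o
N(G, n) = n*(G + n)
S(g) = -5/4 + g^(3/2)/4 (S(g) = -5/4 + (g*√g)/4 = -5/4 + g^(3/2)/4)
t(c) = 0
O(I, C) = 0
((-38*(-4))*O(2, 0))*S(B(2, -1)) = (-38*(-4)*0)*(-5/4 + (4*(-1))^(3/2)/4) = (152*0)*(-5/4 + (-4)^(3/2)/4) = 0*(-5/4 + (-8*I)/4) = 0*(-5/4 - 2*I) = 0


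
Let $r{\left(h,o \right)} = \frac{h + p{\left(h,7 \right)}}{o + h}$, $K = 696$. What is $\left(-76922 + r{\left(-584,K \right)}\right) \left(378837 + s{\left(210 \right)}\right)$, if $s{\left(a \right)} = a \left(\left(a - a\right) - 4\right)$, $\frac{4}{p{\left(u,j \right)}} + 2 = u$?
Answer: $- \frac{477116028408801}{16408} \approx -2.9078 \cdot 10^{10}$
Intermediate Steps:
$p{\left(u,j \right)} = \frac{4}{-2 + u}$
$r{\left(h,o \right)} = \frac{h + \frac{4}{-2 + h}}{h + o}$ ($r{\left(h,o \right)} = \frac{h + \frac{4}{-2 + h}}{o + h} = \frac{h + \frac{4}{-2 + h}}{h + o}$)
$s{\left(a \right)} = - 4 a$ ($s{\left(a \right)} = a \left(0 - 4\right) = a \left(-4\right) = - 4 a$)
$\left(-76922 + r{\left(-584,K \right)}\right) \left(378837 + s{\left(210 \right)}\right) = \left(-76922 + \frac{4 - 584 \left(-2 - 584\right)}{\left(-2 - 584\right) \left(-584 + 696\right)}\right) \left(378837 - 840\right) = \left(-76922 + \frac{4 - -342224}{\left(-586\right) 112}\right) \left(378837 - 840\right) = \left(-76922 - \frac{4 + 342224}{65632}\right) 377997 = \left(-76922 - \frac{1}{65632} \cdot 342228\right) 377997 = \left(-76922 - \frac{85557}{16408}\right) 377997 = \left(- \frac{1262221733}{16408}\right) 377997 = - \frac{477116028408801}{16408}$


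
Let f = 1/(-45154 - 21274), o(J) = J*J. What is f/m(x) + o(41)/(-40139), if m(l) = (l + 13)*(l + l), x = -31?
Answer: -3039480547/72576841392 ≈ -0.041879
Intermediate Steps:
o(J) = J²
f = -1/66428 (f = 1/(-66428) = -1/66428 ≈ -1.5054e-5)
m(l) = 2*l*(13 + l) (m(l) = (13 + l)*(2*l) = 2*l*(13 + l))
f/m(x) + o(41)/(-40139) = -(-1/(62*(13 - 31)))/66428 + 41²/(-40139) = -1/(66428*(2*(-31)*(-18))) + 1681*(-1/40139) = -1/66428/1116 - 41/979 = -1/66428*1/1116 - 41/979 = -1/74133648 - 41/979 = -3039480547/72576841392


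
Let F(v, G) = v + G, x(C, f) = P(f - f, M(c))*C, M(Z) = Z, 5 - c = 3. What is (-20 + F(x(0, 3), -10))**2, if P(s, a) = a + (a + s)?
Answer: 900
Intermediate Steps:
c = 2 (c = 5 - 1*3 = 5 - 3 = 2)
P(s, a) = s + 2*a
x(C, f) = 4*C (x(C, f) = ((f - f) + 2*2)*C = (0 + 4)*C = 4*C)
F(v, G) = G + v
(-20 + F(x(0, 3), -10))**2 = (-20 + (-10 + 4*0))**2 = (-20 + (-10 + 0))**2 = (-20 - 10)**2 = (-30)**2 = 900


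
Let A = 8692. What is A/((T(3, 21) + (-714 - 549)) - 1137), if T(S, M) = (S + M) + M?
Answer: -8692/2355 ≈ -3.6909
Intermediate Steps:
T(S, M) = S + 2*M (T(S, M) = (M + S) + M = S + 2*M)
A/((T(3, 21) + (-714 - 549)) - 1137) = 8692/(((3 + 2*21) + (-714 - 549)) - 1137) = 8692/(((3 + 42) - 1263) - 1137) = 8692/((45 - 1263) - 1137) = 8692/(-1218 - 1137) = 8692/(-2355) = 8692*(-1/2355) = -8692/2355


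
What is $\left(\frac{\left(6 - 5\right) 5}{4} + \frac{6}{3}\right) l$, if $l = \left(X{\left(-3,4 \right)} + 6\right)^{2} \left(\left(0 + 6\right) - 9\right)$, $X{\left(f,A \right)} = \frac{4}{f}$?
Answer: $- \frac{637}{3} \approx -212.33$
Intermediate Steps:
$l = - \frac{196}{3}$ ($l = \left(\frac{4}{-3} + 6\right)^{2} \left(\left(0 + 6\right) - 9\right) = \left(4 \left(- \frac{1}{3}\right) + 6\right)^{2} \left(6 - 9\right) = \left(- \frac{4}{3} + 6\right)^{2} \left(-3\right) = \left(\frac{14}{3}\right)^{2} \left(-3\right) = \frac{196}{9} \left(-3\right) = - \frac{196}{3} \approx -65.333$)
$\left(\frac{\left(6 - 5\right) 5}{4} + \frac{6}{3}\right) l = \left(\frac{\left(6 - 5\right) 5}{4} + \frac{6}{3}\right) \left(- \frac{196}{3}\right) = \left(1 \cdot 5 \cdot \frac{1}{4} + 6 \cdot \frac{1}{3}\right) \left(- \frac{196}{3}\right) = \left(5 \cdot \frac{1}{4} + 2\right) \left(- \frac{196}{3}\right) = \left(\frac{5}{4} + 2\right) \left(- \frac{196}{3}\right) = \frac{13}{4} \left(- \frac{196}{3}\right) = - \frac{637}{3}$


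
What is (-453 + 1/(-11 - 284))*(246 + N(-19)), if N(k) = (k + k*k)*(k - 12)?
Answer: 1383934416/295 ≈ 4.6913e+6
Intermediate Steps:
N(k) = (-12 + k)*(k + k**2) (N(k) = (k + k**2)*(-12 + k) = (-12 + k)*(k + k**2))
(-453 + 1/(-11 - 284))*(246 + N(-19)) = (-453 + 1/(-11 - 284))*(246 - 19*(-12 + (-19)**2 - 11*(-19))) = (-453 + 1/(-295))*(246 - 19*(-12 + 361 + 209)) = (-453 - 1/295)*(246 - 19*558) = -133636*(246 - 10602)/295 = -133636/295*(-10356) = 1383934416/295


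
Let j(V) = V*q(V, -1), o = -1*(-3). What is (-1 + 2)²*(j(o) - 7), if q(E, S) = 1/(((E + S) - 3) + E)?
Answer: -11/2 ≈ -5.5000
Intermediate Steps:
o = 3
q(E, S) = 1/(-3 + S + 2*E) (q(E, S) = 1/((-3 + E + S) + E) = 1/(-3 + S + 2*E))
j(V) = V/(-4 + 2*V) (j(V) = V/(-3 - 1 + 2*V) = V/(-4 + 2*V))
(-1 + 2)²*(j(o) - 7) = (-1 + 2)²*((½)*3/(-2 + 3) - 7) = 1²*((½)*3/1 - 7) = 1*((½)*3*1 - 7) = 1*(3/2 - 7) = 1*(-11/2) = -11/2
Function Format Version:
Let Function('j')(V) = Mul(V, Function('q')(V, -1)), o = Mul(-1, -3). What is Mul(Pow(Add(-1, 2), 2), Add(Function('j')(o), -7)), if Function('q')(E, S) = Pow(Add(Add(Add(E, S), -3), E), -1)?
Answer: Rational(-11, 2) ≈ -5.5000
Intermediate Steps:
o = 3
Function('q')(E, S) = Pow(Add(-3, S, Mul(2, E)), -1) (Function('q')(E, S) = Pow(Add(Add(-3, E, S), E), -1) = Pow(Add(-3, S, Mul(2, E)), -1))
Function('j')(V) = Mul(V, Pow(Add(-4, Mul(2, V)), -1)) (Function('j')(V) = Mul(V, Pow(Add(-3, -1, Mul(2, V)), -1)) = Mul(V, Pow(Add(-4, Mul(2, V)), -1)))
Mul(Pow(Add(-1, 2), 2), Add(Function('j')(o), -7)) = Mul(Pow(Add(-1, 2), 2), Add(Mul(Rational(1, 2), 3, Pow(Add(-2, 3), -1)), -7)) = Mul(Pow(1, 2), Add(Mul(Rational(1, 2), 3, Pow(1, -1)), -7)) = Mul(1, Add(Mul(Rational(1, 2), 3, 1), -7)) = Mul(1, Add(Rational(3, 2), -7)) = Mul(1, Rational(-11, 2)) = Rational(-11, 2)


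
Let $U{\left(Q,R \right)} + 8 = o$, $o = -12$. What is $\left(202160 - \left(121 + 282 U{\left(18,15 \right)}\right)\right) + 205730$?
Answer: $413409$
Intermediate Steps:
$U{\left(Q,R \right)} = -20$ ($U{\left(Q,R \right)} = -8 - 12 = -20$)
$\left(202160 - \left(121 + 282 U{\left(18,15 \right)}\right)\right) + 205730 = \left(202160 - -5519\right) + 205730 = \left(202160 + \left(5640 - 121\right)\right) + 205730 = \left(202160 + 5519\right) + 205730 = 207679 + 205730 = 413409$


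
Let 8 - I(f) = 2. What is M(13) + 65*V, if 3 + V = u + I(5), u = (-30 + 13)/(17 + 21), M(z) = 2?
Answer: 6381/38 ≈ 167.92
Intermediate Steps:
I(f) = 6 (I(f) = 8 - 1*2 = 8 - 2 = 6)
u = -17/38 ≈ -0.44737
V = 97/38 (V = -3 + (-17/38 + 6) = -3 + 211/38 = 97/38 ≈ 2.5526)
M(13) + 65*V = 2 + 65*(97/38) = 2 + 6305/38 = 6381/38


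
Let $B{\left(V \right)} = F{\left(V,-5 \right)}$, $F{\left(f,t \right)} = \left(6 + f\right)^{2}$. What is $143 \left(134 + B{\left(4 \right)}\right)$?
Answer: $33462$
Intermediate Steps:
$B{\left(V \right)} = \left(6 + V\right)^{2}$
$143 \left(134 + B{\left(4 \right)}\right) = 143 \left(134 + \left(6 + 4\right)^{2}\right) = 143 \left(134 + 10^{2}\right) = 143 \left(134 + 100\right) = 143 \cdot 234 = 33462$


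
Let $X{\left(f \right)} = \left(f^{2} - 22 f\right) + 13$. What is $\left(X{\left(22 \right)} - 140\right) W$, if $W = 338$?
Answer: $-42926$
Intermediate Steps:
$X{\left(f \right)} = 13 + f^{2} - 22 f$
$\left(X{\left(22 \right)} - 140\right) W = \left(\left(13 + 22^{2} - 484\right) - 140\right) 338 = \left(\left(13 + 484 - 484\right) - 140\right) 338 = \left(13 - 140\right) 338 = \left(-127\right) 338 = -42926$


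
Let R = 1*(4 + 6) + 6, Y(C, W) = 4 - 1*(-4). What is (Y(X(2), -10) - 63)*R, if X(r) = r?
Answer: -880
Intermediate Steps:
Y(C, W) = 8 (Y(C, W) = 4 + 4 = 8)
R = 16 (R = 1*10 + 6 = 10 + 6 = 16)
(Y(X(2), -10) - 63)*R = (8 - 63)*16 = -55*16 = -880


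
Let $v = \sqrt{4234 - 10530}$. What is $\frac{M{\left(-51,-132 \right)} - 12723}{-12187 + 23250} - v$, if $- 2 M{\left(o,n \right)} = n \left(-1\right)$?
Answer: $- \frac{12789}{11063} - 2 i \sqrt{1574} \approx -1.156 - 79.347 i$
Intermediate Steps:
$M{\left(o,n \right)} = \frac{n}{2}$ ($M{\left(o,n \right)} = - \frac{n \left(-1\right)}{2} = - \frac{\left(-1\right) n}{2} = \frac{n}{2}$)
$v = 2 i \sqrt{1574}$ ($v = \sqrt{-6296} = 2 i \sqrt{1574} \approx 79.347 i$)
$\frac{M{\left(-51,-132 \right)} - 12723}{-12187 + 23250} - v = \frac{\frac{1}{2} \left(-132\right) - 12723}{-12187 + 23250} - 2 i \sqrt{1574} = \frac{-66 - 12723}{11063} - 2 i \sqrt{1574} = \left(-12789\right) \frac{1}{11063} - 2 i \sqrt{1574} = - \frac{12789}{11063} - 2 i \sqrt{1574}$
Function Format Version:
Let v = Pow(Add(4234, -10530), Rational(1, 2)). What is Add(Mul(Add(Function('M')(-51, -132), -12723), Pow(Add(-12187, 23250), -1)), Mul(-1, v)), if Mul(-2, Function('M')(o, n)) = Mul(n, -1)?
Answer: Add(Rational(-12789, 11063), Mul(-2, I, Pow(1574, Rational(1, 2)))) ≈ Add(-1.1560, Mul(-79.347, I))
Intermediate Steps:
Function('M')(o, n) = Mul(Rational(1, 2), n) (Function('M')(o, n) = Mul(Rational(-1, 2), Mul(n, -1)) = Mul(Rational(-1, 2), Mul(-1, n)) = Mul(Rational(1, 2), n))
v = Mul(2, I, Pow(1574, Rational(1, 2))) (v = Pow(-6296, Rational(1, 2)) = Mul(2, I, Pow(1574, Rational(1, 2))) ≈ Mul(79.347, I))
Add(Mul(Add(Function('M')(-51, -132), -12723), Pow(Add(-12187, 23250), -1)), Mul(-1, v)) = Add(Mul(Add(Mul(Rational(1, 2), -132), -12723), Pow(Add(-12187, 23250), -1)), Mul(-1, Mul(2, I, Pow(1574, Rational(1, 2))))) = Add(Mul(Add(-66, -12723), Pow(11063, -1)), Mul(-2, I, Pow(1574, Rational(1, 2)))) = Add(Mul(-12789, Rational(1, 11063)), Mul(-2, I, Pow(1574, Rational(1, 2)))) = Add(Rational(-12789, 11063), Mul(-2, I, Pow(1574, Rational(1, 2))))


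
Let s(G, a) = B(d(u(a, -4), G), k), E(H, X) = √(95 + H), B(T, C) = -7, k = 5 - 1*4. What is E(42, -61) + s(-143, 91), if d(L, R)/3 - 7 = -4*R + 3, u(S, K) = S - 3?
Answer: -7 + √137 ≈ 4.7047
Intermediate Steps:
u(S, K) = -3 + S
d(L, R) = 30 - 12*R (d(L, R) = 21 + 3*(-4*R + 3) = 21 + 3*(3 - 4*R) = 21 + (9 - 12*R) = 30 - 12*R)
k = 1 (k = 5 - 4 = 1)
s(G, a) = -7
E(42, -61) + s(-143, 91) = √(95 + 42) - 7 = √137 - 7 = -7 + √137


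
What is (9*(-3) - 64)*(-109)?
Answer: 9919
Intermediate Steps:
(9*(-3) - 64)*(-109) = (-27 - 64)*(-109) = -91*(-109) = 9919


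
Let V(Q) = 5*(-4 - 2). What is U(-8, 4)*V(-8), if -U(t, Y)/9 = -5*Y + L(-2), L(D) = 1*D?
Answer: -5940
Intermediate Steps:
L(D) = D
U(t, Y) = 18 + 45*Y (U(t, Y) = -9*(-5*Y - 2) = -9*(-2 - 5*Y) = 18 + 45*Y)
V(Q) = -30 (V(Q) = 5*(-6) = -30)
U(-8, 4)*V(-8) = (18 + 45*4)*(-30) = (18 + 180)*(-30) = 198*(-30) = -5940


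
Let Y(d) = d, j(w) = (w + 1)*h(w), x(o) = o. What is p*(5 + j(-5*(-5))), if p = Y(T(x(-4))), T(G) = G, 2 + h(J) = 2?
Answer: -20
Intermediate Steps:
h(J) = 0 (h(J) = -2 + 2 = 0)
j(w) = 0 (j(w) = (w + 1)*0 = (1 + w)*0 = 0)
p = -4
p*(5 + j(-5*(-5))) = -4*(5 + 0) = -4*5 = -20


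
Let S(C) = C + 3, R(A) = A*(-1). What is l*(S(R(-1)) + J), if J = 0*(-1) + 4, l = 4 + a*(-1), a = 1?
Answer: 24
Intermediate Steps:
R(A) = -A
l = 3 (l = 4 + 1*(-1) = 4 - 1 = 3)
S(C) = 3 + C
J = 4 (J = 0 + 4 = 4)
l*(S(R(-1)) + J) = 3*((3 - 1*(-1)) + 4) = 3*((3 + 1) + 4) = 3*(4 + 4) = 3*8 = 24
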